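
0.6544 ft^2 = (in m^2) 0.0608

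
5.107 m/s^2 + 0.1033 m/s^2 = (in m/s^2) 5.21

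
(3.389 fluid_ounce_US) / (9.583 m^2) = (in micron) 10.46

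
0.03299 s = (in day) 3.818e-07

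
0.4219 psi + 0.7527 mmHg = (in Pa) 3009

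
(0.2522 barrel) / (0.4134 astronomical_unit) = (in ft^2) 6.979e-12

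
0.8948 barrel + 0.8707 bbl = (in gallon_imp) 61.74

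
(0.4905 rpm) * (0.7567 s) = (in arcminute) 133.6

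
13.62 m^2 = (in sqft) 146.6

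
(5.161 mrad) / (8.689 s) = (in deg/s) 0.03403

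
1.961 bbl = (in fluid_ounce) 1.054e+04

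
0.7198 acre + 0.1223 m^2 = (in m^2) 2913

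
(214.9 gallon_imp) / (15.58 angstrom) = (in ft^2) 6.75e+09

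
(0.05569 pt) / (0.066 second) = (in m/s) 0.0002977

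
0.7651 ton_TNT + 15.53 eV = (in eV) 1.998e+28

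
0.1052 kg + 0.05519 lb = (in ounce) 4.594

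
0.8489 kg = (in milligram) 8.489e+05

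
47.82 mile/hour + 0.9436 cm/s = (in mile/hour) 47.84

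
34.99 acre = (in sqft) 1.524e+06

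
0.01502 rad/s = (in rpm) 0.1434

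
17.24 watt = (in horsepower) 0.02312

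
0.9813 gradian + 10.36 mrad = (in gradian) 1.641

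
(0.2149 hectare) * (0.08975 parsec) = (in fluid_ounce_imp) 2.095e+23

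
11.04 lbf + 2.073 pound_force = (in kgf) 5.948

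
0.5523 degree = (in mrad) 9.639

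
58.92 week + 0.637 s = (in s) 3.563e+07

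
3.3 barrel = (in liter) 524.7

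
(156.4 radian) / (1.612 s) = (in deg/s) 5559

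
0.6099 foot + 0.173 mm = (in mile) 0.0001156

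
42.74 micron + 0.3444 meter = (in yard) 0.3767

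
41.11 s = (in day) 0.0004758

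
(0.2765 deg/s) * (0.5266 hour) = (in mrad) 9149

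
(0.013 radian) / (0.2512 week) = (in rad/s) 8.557e-08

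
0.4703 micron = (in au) 3.144e-18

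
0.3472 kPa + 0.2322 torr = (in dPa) 3782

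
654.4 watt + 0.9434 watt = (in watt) 655.3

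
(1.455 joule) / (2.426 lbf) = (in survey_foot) 0.4424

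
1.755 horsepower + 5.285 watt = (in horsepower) 1.762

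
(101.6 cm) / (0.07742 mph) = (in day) 0.0003398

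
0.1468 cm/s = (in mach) 4.311e-06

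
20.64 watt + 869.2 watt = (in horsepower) 1.193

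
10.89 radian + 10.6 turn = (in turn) 12.33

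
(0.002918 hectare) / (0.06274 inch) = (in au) 1.224e-07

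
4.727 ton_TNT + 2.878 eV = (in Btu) 1.875e+07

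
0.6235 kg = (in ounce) 21.99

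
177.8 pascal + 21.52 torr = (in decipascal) 3.047e+04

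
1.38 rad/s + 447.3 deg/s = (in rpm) 87.73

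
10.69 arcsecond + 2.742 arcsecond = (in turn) 1.036e-05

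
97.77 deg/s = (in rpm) 16.3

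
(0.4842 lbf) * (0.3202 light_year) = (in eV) 4.072e+34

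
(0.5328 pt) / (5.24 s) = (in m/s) 3.587e-05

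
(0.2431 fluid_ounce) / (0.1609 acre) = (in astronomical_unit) 7.381e-20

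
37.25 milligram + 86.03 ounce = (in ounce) 86.03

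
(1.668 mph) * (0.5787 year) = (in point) 3.857e+10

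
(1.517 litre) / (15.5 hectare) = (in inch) 3.853e-07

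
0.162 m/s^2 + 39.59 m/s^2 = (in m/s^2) 39.75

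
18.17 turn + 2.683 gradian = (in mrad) 1.142e+05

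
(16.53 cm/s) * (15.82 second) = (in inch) 103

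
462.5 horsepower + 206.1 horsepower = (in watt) 4.986e+05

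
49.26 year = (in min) 2.589e+07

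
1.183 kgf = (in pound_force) 2.608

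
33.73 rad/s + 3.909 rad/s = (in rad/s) 37.64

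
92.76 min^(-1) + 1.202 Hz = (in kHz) 0.002748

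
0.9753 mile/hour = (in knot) 0.8475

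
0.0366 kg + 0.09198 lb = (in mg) 7.832e+04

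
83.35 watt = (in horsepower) 0.1118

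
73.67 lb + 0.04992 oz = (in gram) 3.342e+04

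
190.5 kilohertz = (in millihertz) 1.905e+08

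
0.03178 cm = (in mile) 1.975e-07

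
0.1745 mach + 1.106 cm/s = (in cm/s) 5943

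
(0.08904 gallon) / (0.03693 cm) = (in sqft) 9.824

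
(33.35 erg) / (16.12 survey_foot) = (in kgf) 6.921e-08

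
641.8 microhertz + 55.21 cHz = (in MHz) 5.527e-07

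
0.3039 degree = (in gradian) 0.3377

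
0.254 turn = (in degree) 91.44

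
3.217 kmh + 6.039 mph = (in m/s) 3.593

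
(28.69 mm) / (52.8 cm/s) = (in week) 8.984e-08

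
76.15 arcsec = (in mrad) 0.3692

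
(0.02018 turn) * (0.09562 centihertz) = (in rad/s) 0.0001212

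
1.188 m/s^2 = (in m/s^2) 1.188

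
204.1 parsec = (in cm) 6.298e+20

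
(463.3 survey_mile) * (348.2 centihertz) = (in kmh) 9.346e+06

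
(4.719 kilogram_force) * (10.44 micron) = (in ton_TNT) 1.155e-13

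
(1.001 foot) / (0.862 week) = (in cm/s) 5.852e-05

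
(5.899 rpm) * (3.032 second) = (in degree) 107.3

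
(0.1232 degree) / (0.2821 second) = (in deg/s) 0.4367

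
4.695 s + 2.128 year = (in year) 2.128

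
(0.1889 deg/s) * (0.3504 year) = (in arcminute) 1.252e+08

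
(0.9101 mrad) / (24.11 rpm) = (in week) 5.96e-10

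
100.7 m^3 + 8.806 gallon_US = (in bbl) 633.6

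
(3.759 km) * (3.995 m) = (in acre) 3.711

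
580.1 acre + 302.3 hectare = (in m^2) 5.371e+06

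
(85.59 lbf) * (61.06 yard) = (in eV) 1.327e+23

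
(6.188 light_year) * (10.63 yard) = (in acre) 1.406e+14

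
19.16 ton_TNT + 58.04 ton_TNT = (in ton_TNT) 77.2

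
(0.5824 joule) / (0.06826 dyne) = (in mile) 530.2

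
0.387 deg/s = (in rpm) 0.0645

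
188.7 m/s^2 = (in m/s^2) 188.7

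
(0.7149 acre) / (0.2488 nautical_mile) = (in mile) 0.003901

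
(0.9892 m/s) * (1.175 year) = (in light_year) 3.874e-09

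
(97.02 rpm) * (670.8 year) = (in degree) 1.231e+13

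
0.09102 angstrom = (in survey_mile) 5.656e-15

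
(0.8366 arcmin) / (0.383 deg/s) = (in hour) 1.011e-05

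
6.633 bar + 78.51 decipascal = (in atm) 6.546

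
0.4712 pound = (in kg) 0.2137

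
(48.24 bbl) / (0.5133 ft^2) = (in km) 0.1608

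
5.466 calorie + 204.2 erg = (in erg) 2.287e+08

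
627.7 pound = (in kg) 284.7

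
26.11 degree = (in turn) 0.07253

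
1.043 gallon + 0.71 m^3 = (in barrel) 4.491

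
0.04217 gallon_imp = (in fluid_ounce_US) 6.482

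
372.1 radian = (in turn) 59.22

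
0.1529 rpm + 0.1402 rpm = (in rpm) 0.2931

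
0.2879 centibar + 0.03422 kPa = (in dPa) 3221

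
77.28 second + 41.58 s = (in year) 3.769e-06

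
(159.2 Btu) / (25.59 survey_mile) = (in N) 4.078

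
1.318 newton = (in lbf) 0.2963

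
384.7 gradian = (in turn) 0.9618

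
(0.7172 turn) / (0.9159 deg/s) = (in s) 281.9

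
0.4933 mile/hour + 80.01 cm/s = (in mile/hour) 2.283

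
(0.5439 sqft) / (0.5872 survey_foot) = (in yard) 0.3088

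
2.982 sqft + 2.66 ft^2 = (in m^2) 0.5242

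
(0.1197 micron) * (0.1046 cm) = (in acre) 3.094e-14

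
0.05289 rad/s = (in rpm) 0.5051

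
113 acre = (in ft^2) 4.922e+06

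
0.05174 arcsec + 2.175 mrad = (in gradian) 0.1385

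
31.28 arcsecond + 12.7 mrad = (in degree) 0.7363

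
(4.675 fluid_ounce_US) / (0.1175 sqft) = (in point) 35.9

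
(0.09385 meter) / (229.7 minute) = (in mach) 2e-08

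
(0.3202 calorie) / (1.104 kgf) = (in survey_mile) 7.689e-05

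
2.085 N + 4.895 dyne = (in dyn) 2.085e+05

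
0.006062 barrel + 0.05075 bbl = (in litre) 9.032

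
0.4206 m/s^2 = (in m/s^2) 0.4206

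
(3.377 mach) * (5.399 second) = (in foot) 2.037e+04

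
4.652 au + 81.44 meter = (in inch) 2.74e+13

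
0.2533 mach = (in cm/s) 8625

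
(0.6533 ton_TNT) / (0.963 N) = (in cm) 2.838e+11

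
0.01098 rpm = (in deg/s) 0.06588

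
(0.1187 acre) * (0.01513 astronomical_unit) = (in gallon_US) 2.872e+14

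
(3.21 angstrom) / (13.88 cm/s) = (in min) 3.854e-11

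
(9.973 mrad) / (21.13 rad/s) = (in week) 7.804e-10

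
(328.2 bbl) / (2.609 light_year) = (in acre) 5.224e-19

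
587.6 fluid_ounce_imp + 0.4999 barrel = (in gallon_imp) 21.16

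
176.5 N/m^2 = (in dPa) 1765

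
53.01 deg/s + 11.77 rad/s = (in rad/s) 12.7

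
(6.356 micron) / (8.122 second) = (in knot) 1.521e-06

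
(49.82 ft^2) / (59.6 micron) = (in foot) 2.548e+05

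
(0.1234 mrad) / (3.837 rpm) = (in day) 3.555e-09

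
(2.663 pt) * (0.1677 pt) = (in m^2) 5.558e-08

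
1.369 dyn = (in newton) 1.369e-05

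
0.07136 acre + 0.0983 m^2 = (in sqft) 3109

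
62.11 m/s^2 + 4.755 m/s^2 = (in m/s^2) 66.86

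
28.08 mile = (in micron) 4.519e+10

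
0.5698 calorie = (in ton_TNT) 5.698e-10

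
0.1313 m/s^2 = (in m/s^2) 0.1313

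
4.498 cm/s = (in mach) 0.0001321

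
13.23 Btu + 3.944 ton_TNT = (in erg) 1.65e+17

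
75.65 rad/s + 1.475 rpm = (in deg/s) 4343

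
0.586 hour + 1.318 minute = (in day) 0.02533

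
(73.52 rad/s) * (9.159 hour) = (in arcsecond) 5e+11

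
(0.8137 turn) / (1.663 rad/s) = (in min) 0.05124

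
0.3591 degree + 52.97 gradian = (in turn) 0.1334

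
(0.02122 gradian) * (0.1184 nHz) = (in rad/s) 3.947e-14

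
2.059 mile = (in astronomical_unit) 2.215e-08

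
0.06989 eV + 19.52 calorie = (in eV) 5.098e+20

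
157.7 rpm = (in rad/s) 16.51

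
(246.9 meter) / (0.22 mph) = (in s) 2510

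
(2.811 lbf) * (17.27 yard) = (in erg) 1.975e+09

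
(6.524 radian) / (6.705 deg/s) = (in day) 0.0006452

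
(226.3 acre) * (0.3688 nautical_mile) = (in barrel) 3.934e+09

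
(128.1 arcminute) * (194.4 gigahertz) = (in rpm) 6.917e+10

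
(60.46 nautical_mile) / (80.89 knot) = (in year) 8.532e-05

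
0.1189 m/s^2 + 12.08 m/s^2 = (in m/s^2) 12.2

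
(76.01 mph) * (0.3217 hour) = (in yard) 4.304e+04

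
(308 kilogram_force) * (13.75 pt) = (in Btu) 0.01389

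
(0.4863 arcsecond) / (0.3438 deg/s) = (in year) 1.246e-11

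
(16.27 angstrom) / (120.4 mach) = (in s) 3.969e-14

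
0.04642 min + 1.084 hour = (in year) 0.0001238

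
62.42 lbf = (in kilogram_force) 28.31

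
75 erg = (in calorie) 1.793e-06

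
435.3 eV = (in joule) 6.974e-17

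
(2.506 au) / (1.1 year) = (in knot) 2.101e+04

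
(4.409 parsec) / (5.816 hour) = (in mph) 1.454e+13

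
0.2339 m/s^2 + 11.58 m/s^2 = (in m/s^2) 11.81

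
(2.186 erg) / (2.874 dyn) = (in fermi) 7.606e+12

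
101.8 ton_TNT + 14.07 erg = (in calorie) 1.018e+11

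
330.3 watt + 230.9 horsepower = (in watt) 1.725e+05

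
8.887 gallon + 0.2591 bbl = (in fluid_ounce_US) 2530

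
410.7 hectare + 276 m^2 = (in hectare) 410.7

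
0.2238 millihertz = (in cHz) 0.02238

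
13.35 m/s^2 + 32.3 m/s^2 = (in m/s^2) 45.65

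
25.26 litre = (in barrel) 0.1589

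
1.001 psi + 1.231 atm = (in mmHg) 987.3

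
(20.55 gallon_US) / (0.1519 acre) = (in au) 8.459e-16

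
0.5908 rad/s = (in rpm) 5.642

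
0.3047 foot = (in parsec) 3.01e-18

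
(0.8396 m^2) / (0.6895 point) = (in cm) 3.452e+05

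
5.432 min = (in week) 0.0005389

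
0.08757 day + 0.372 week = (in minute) 3876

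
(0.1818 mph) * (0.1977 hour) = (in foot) 189.8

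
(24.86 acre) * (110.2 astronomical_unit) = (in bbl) 1.043e+19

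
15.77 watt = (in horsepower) 0.02115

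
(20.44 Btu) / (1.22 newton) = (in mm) 1.768e+07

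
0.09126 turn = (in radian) 0.5734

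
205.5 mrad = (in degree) 11.77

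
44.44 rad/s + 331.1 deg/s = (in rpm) 479.6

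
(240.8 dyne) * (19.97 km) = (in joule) 48.09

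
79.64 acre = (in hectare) 32.23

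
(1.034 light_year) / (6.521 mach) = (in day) 5.099e+07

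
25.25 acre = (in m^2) 1.022e+05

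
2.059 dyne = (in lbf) 4.629e-06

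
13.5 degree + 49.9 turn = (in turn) 49.94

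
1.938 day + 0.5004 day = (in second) 2.107e+05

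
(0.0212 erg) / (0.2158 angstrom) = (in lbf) 22.09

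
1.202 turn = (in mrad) 7552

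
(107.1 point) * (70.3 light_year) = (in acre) 6.209e+12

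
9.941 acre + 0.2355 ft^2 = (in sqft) 4.33e+05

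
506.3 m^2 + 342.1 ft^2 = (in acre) 0.133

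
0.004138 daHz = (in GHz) 4.138e-11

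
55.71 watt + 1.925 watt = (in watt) 57.63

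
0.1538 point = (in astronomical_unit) 3.627e-16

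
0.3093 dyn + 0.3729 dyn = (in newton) 6.822e-06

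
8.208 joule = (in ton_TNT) 1.962e-09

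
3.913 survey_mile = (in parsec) 2.041e-13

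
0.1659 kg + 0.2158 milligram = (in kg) 0.1659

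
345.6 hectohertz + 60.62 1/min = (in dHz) 3.456e+05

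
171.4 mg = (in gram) 0.1714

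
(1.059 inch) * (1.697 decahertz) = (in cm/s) 45.65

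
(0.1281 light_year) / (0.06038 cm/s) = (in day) 2.323e+13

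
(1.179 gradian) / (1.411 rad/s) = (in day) 1.519e-07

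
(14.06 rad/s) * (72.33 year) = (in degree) 1.838e+12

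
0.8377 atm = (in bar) 0.8488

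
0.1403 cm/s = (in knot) 0.002727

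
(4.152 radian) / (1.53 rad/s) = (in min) 0.04523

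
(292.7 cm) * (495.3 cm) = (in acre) 0.003582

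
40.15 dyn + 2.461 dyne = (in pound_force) 9.579e-05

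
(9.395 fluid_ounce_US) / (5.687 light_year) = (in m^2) 5.164e-21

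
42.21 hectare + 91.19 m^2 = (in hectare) 42.22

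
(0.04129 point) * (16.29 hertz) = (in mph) 0.0005308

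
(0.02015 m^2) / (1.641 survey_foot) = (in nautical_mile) 2.175e-05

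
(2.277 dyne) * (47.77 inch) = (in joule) 2.763e-05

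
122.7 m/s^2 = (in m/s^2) 122.7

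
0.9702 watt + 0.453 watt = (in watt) 1.423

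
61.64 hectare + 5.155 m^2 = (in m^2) 6.164e+05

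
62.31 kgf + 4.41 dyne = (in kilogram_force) 62.31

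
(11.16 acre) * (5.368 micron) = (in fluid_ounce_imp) 8533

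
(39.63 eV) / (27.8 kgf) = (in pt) 6.602e-17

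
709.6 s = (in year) 2.25e-05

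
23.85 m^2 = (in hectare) 0.002385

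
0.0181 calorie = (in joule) 0.07573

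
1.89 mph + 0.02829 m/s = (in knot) 1.697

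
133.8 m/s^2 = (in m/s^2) 133.8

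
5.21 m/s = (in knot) 10.13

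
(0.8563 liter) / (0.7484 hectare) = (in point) 0.0003243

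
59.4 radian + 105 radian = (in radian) 164.4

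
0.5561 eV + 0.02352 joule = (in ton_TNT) 5.621e-12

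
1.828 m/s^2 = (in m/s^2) 1.828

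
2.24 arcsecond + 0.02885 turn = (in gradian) 11.54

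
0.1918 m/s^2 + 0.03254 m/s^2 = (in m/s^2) 0.2243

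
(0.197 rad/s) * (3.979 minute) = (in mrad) 4.703e+04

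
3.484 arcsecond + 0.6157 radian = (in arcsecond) 1.27e+05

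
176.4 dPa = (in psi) 0.002558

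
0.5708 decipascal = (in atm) 5.633e-07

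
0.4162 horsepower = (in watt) 310.4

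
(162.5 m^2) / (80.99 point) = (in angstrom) 5.687e+13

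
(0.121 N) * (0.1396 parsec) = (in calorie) 1.246e+14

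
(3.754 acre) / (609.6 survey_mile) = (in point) 43.9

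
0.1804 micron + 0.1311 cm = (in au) 8.765e-15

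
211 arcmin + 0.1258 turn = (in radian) 0.8518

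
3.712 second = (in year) 1.177e-07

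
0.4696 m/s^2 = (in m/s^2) 0.4696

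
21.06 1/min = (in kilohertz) 0.000351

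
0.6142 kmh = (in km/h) 0.6142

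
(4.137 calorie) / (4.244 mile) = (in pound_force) 0.0005697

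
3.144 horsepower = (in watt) 2344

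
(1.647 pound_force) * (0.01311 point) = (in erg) 338.8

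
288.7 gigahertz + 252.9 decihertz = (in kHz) 2.887e+08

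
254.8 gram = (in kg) 0.2548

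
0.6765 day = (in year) 0.001853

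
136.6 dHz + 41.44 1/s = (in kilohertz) 0.0551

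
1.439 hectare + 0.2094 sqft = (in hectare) 1.439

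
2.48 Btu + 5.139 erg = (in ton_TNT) 6.254e-07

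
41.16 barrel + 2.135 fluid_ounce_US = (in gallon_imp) 1439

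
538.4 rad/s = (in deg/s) 3.085e+04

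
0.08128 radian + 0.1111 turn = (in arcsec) 1.608e+05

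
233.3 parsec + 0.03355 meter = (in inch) 2.834e+20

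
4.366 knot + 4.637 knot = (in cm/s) 463.2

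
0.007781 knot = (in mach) 1.176e-05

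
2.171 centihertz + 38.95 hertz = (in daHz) 3.897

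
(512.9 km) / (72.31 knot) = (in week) 0.0228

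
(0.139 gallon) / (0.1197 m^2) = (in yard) 0.004807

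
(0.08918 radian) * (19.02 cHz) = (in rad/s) 0.01696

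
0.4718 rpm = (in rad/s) 0.04941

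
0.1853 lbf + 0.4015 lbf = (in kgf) 0.2662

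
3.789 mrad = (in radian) 0.003789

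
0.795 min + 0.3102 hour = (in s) 1164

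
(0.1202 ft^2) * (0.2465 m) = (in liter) 2.753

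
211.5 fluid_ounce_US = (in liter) 6.255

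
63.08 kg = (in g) 6.308e+04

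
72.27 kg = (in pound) 159.3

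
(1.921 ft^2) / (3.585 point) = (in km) 0.1411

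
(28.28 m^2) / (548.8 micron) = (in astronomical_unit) 3.445e-07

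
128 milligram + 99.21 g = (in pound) 0.219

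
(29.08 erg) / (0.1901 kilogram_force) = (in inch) 6.141e-05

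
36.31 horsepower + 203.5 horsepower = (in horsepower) 239.8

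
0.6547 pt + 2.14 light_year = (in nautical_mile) 1.093e+13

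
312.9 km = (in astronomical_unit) 2.092e-06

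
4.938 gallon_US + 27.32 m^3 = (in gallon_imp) 6014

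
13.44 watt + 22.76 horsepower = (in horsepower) 22.78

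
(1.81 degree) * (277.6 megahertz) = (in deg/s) 5.025e+08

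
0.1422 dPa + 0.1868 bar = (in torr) 140.1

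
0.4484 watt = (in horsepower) 0.0006013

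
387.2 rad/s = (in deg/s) 2.218e+04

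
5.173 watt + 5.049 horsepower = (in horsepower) 5.056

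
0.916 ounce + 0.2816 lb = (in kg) 0.1537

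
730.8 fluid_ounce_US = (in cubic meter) 0.02161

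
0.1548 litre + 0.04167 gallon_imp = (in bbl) 0.002165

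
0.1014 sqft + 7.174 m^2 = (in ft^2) 77.32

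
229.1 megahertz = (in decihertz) 2.291e+09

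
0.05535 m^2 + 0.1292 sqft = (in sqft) 0.725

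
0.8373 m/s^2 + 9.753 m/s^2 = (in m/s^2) 10.59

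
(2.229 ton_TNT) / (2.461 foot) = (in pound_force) 2.795e+09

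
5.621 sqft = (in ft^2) 5.621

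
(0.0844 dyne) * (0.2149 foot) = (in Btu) 5.24e-11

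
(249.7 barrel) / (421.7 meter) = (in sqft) 1.013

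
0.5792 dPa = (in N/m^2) 0.05792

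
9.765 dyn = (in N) 9.765e-05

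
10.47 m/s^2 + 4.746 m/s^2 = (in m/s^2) 15.22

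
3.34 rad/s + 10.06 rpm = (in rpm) 41.95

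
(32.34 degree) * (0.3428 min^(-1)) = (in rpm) 0.03079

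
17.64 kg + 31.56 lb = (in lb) 70.45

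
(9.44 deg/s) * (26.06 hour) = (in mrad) 1.546e+07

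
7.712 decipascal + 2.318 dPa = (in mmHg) 0.007523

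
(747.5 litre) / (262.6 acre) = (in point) 0.001994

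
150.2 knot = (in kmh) 278.2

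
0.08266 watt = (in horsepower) 0.0001108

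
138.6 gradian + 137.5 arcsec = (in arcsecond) 4.492e+05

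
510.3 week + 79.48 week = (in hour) 9.908e+04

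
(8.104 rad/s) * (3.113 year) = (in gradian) 5.065e+10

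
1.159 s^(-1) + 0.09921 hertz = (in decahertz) 0.1258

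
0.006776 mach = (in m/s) 2.307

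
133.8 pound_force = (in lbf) 133.8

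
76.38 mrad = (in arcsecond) 1.575e+04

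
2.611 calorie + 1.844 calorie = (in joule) 18.64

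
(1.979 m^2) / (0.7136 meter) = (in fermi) 2.773e+15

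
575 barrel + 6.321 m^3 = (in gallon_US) 2.582e+04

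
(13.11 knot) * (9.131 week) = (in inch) 1.466e+09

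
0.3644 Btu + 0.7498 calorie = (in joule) 387.6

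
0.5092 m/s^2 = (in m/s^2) 0.5092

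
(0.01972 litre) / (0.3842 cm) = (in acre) 1.268e-06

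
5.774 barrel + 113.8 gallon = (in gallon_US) 356.3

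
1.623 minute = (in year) 3.088e-06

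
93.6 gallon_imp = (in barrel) 2.676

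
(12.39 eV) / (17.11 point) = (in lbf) 7.393e-17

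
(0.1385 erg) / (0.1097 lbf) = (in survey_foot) 9.312e-08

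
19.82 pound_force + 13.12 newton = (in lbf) 22.77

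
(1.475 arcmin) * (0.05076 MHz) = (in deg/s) 1248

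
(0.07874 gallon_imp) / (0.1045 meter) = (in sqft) 0.03687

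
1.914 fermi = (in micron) 1.914e-09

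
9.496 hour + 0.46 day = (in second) 7.393e+04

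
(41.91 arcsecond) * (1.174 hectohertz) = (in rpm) 0.2278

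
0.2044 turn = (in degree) 73.58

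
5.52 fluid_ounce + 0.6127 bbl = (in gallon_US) 25.78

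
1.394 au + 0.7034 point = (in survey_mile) 1.296e+08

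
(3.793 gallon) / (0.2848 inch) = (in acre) 0.0004905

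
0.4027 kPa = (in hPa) 4.027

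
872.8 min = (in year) 0.001661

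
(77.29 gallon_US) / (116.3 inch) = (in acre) 2.447e-05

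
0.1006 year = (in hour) 881.3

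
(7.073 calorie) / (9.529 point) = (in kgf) 897.7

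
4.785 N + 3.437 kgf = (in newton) 38.49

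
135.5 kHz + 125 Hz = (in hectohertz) 1356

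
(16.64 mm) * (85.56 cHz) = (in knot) 0.02767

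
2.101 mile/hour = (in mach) 0.002758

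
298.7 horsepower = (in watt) 2.227e+05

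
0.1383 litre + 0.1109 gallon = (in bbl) 0.00351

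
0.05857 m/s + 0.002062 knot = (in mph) 0.1334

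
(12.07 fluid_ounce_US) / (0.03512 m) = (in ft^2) 0.1094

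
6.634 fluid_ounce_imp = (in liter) 0.1885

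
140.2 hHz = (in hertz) 1.402e+04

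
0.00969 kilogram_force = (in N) 0.09503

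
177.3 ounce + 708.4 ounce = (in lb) 55.36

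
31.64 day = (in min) 4.556e+04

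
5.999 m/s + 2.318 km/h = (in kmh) 23.91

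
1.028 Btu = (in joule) 1085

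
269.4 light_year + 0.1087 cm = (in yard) 2.787e+18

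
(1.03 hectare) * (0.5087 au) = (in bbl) 4.93e+15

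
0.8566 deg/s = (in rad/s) 0.01495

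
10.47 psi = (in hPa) 721.9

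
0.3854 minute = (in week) 3.823e-05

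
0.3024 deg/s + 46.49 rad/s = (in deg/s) 2664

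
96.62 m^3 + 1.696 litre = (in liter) 9.662e+04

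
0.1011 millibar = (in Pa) 10.11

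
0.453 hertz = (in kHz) 0.000453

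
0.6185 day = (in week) 0.08836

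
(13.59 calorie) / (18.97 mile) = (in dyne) 186.2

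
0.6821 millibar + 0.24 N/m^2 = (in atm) 0.0006755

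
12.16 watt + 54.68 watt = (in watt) 66.84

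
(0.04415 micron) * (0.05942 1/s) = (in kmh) 9.444e-09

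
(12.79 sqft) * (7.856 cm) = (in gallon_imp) 20.53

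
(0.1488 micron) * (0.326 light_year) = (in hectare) 4.589e+04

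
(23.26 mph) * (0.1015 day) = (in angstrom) 9.119e+14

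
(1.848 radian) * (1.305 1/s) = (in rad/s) 2.412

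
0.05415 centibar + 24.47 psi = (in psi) 24.48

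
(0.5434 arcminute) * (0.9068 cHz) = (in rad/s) 1.433e-06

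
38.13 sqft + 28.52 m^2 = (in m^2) 32.06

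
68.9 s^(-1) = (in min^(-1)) 4134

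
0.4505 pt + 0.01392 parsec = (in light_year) 0.0454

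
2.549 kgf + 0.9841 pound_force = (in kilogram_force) 2.995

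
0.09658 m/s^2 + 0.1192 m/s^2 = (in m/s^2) 0.2158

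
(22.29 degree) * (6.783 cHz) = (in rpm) 0.252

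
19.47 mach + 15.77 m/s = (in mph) 1.487e+04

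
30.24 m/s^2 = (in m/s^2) 30.24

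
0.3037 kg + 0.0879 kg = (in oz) 13.81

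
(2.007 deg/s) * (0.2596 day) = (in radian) 785.7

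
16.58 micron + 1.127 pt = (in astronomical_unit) 2.768e-15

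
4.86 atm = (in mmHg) 3694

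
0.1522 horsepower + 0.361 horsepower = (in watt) 382.7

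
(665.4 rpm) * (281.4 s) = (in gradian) 1.248e+06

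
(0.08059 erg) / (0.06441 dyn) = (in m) 0.01251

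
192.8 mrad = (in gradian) 12.27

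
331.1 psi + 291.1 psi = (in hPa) 4.29e+04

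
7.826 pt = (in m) 0.002761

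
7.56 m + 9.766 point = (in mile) 0.0047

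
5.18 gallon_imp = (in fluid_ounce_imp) 828.8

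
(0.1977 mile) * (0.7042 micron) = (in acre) 5.536e-08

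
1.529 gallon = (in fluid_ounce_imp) 203.7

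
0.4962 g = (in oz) 0.0175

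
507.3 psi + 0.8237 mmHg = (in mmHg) 2.624e+04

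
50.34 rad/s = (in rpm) 480.7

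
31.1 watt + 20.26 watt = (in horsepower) 0.06887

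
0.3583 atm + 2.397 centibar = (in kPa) 38.7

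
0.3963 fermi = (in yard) 4.334e-16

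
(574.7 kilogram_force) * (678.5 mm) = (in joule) 3824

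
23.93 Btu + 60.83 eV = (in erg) 2.525e+11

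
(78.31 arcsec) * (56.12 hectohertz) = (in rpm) 20.35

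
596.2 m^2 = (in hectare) 0.05962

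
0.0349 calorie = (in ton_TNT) 3.49e-11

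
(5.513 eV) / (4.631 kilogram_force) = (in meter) 1.945e-20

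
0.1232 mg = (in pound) 2.716e-07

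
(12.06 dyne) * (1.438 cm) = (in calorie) 4.145e-07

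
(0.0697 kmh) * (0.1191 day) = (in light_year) 2.106e-14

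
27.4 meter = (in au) 1.832e-10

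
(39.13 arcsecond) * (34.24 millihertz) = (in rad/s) 6.496e-06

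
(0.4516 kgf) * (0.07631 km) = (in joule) 338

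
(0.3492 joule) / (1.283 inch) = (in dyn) 1.072e+06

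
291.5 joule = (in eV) 1.819e+21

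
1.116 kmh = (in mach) 0.0009104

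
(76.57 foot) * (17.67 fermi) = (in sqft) 4.439e-12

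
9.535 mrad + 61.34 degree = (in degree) 61.89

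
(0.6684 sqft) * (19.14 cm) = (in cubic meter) 0.01189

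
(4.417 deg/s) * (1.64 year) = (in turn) 6.346e+05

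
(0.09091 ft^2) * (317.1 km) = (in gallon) 7.075e+05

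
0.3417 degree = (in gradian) 0.3797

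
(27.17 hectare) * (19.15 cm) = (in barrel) 3.273e+05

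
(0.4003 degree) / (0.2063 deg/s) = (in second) 1.94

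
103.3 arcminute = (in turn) 0.004782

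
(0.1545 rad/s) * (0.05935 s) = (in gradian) 0.5838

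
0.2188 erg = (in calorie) 5.229e-09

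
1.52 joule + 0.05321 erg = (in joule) 1.52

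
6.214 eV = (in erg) 9.956e-12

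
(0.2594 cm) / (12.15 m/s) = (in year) 6.77e-12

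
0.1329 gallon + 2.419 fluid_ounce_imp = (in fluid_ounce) 19.34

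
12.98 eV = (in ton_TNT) 4.97e-28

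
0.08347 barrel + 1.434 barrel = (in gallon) 63.73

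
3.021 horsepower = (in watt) 2253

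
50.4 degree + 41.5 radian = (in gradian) 2698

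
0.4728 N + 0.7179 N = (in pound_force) 0.2677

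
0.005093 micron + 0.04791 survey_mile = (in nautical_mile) 0.04163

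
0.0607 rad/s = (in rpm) 0.5796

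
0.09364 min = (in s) 5.618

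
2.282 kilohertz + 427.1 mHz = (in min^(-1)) 1.369e+05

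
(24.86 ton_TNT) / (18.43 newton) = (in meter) 5.644e+09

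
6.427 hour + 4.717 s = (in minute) 385.7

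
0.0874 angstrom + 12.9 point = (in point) 12.9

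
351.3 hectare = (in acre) 868.1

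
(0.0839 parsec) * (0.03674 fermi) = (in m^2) 0.09512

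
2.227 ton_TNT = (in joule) 9.318e+09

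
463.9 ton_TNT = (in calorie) 4.639e+11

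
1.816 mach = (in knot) 1202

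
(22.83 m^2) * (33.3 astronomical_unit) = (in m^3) 1.137e+14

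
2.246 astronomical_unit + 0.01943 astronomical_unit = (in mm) 3.389e+14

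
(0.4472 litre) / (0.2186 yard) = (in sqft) 0.02408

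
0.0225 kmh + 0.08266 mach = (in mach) 0.08268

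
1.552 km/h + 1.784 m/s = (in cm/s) 221.5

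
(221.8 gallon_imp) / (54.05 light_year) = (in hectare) 1.972e-22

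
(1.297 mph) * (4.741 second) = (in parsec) 8.909e-17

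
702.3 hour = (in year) 0.08017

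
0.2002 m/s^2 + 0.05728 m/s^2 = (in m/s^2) 0.2575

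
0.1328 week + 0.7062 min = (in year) 0.002548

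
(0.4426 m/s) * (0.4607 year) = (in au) 4.298e-05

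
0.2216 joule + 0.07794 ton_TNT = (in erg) 3.261e+15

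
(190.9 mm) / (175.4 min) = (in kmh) 6.53e-05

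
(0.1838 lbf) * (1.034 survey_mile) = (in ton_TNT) 3.252e-07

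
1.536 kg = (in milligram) 1.536e+06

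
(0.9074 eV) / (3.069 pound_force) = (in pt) 3.019e-17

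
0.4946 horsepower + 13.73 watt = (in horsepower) 0.513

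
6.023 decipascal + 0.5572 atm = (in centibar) 56.46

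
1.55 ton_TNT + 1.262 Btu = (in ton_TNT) 1.55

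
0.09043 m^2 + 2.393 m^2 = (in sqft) 26.73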